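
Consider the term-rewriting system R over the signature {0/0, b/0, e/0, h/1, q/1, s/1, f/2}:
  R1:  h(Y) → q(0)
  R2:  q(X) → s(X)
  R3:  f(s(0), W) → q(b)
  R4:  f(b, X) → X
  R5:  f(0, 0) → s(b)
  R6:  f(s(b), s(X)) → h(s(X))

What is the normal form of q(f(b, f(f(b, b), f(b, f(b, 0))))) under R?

1. q(f(b, f(f(b, b), f(b, f(b, 0)))))  →  s(f(b, f(f(b, b), f(b, f(b, 0)))))   [R2 at ε]
2. s(f(b, f(f(b, b), f(b, f(b, 0)))))  →  s(f(f(b, b), f(b, f(b, 0))))   [R4 at 1]
3. s(f(f(b, b), f(b, f(b, 0))))  →  s(f(b, f(b, f(b, 0))))   [R4 at 1.1]
4. s(f(b, f(b, f(b, 0))))  →  s(f(b, f(b, 0)))   [R4 at 1]
5. s(f(b, f(b, 0)))  →  s(f(b, 0))   [R4 at 1]
6. s(f(b, 0))  →  s(0)   [R4 at 1]

s(0)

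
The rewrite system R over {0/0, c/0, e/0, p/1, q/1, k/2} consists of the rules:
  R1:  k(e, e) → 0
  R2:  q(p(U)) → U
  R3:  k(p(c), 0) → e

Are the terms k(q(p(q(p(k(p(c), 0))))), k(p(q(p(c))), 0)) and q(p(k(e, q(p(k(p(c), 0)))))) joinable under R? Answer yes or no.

yes — NF(t₁) = 0, NF(t₂) = 0

Reduce t₁ = k(q(p(q(p(k(p(c), 0))))), k(p(q(p(c))), 0)):
1. k(q(p(q(p(k(p(c), 0))))), k(p(q(p(c))), 0))  →  k(q(p(k(p(c), 0))), k(p(q(p(c))), 0))   [R2 at 1]
2. k(q(p(k(p(c), 0))), k(p(q(p(c))), 0))  →  k(k(p(c), 0), k(p(q(p(c))), 0))   [R2 at 1]
3. k(k(p(c), 0), k(p(q(p(c))), 0))  →  k(e, k(p(q(p(c))), 0))   [R3 at 1]
4. k(e, k(p(q(p(c))), 0))  →  k(e, k(p(c), 0))   [R2 at 2.1.1]
5. k(e, k(p(c), 0))  →  k(e, e)   [R3 at 2]
6. k(e, e)  →  0   [R1 at ε]

Reduce t₂ = q(p(k(e, q(p(k(p(c), 0)))))):
1. q(p(k(e, q(p(k(p(c), 0))))))  →  k(e, q(p(k(p(c), 0))))   [R2 at ε]
2. k(e, q(p(k(p(c), 0))))  →  k(e, k(p(c), 0))   [R2 at 2]
3. k(e, k(p(c), 0))  →  k(e, e)   [R3 at 2]
4. k(e, e)  →  0   [R1 at ε]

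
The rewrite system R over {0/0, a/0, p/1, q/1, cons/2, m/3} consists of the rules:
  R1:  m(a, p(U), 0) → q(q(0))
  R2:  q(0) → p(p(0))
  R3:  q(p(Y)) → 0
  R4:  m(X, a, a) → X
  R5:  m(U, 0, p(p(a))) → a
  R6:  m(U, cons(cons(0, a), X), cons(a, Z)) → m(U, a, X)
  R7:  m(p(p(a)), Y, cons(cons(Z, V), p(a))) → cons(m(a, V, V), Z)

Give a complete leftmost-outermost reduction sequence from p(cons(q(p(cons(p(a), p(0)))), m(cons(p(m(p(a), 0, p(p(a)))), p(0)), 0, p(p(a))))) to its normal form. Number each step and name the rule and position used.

p(cons(0, a))

1. p(cons(q(p(cons(p(a), p(0)))), m(cons(p(m(p(a), 0, p(p(a)))), p(0)), 0, p(p(a)))))  →  p(cons(0, m(cons(p(m(p(a), 0, p(p(a)))), p(0)), 0, p(p(a)))))   [R3 at 1.1]
2. p(cons(0, m(cons(p(m(p(a), 0, p(p(a)))), p(0)), 0, p(p(a)))))  →  p(cons(0, a))   [R5 at 1.2]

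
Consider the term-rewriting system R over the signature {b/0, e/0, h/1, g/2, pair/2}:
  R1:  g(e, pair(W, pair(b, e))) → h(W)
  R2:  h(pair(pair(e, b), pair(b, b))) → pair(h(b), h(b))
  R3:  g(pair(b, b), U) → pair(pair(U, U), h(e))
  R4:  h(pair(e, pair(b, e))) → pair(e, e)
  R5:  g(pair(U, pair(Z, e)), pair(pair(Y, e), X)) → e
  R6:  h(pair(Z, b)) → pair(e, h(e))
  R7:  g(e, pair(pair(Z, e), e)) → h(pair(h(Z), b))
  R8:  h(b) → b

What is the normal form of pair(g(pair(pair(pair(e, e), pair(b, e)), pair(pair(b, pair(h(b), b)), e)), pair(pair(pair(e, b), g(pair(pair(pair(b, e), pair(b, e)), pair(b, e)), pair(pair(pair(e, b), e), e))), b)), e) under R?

1. pair(g(pair(pair(pair(e, e), pair(b, e)), pair(pair(b, pair(h(b), b)), e)), pair(pair(pair(e, b), g(pair(pair(pair(b, e), pair(b, e)), pair(b, e)), pair(pair(pair(e, b), e), e))), b)), e)  →  pair(g(pair(pair(pair(e, e), pair(b, e)), pair(pair(b, pair(b, b)), e)), pair(pair(pair(e, b), g(pair(pair(pair(b, e), pair(b, e)), pair(b, e)), pair(pair(pair(e, b), e), e))), b)), e)   [R8 at 1.1.2.1.2.1]
2. pair(g(pair(pair(pair(e, e), pair(b, e)), pair(pair(b, pair(b, b)), e)), pair(pair(pair(e, b), g(pair(pair(pair(b, e), pair(b, e)), pair(b, e)), pair(pair(pair(e, b), e), e))), b)), e)  →  pair(g(pair(pair(pair(e, e), pair(b, e)), pair(pair(b, pair(b, b)), e)), pair(pair(pair(e, b), e), b)), e)   [R5 at 1.2.1.2]
3. pair(g(pair(pair(pair(e, e), pair(b, e)), pair(pair(b, pair(b, b)), e)), pair(pair(pair(e, b), e), b)), e)  →  pair(e, e)   [R5 at 1]

pair(e, e)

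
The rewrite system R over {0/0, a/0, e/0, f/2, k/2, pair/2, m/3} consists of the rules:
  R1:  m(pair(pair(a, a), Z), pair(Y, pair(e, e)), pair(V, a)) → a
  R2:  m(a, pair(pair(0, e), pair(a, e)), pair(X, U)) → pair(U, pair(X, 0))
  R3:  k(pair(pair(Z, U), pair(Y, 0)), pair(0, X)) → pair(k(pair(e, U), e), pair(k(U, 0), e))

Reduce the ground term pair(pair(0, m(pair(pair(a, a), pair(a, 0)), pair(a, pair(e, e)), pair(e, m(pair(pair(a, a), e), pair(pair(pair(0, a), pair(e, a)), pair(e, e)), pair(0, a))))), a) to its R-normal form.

1. pair(pair(0, m(pair(pair(a, a), pair(a, 0)), pair(a, pair(e, e)), pair(e, m(pair(pair(a, a), e), pair(pair(pair(0, a), pair(e, a)), pair(e, e)), pair(0, a))))), a)  →  pair(pair(0, m(pair(pair(a, a), pair(a, 0)), pair(a, pair(e, e)), pair(e, a))), a)   [R1 at 1.2.3.2]
2. pair(pair(0, m(pair(pair(a, a), pair(a, 0)), pair(a, pair(e, e)), pair(e, a))), a)  →  pair(pair(0, a), a)   [R1 at 1.2]

pair(pair(0, a), a)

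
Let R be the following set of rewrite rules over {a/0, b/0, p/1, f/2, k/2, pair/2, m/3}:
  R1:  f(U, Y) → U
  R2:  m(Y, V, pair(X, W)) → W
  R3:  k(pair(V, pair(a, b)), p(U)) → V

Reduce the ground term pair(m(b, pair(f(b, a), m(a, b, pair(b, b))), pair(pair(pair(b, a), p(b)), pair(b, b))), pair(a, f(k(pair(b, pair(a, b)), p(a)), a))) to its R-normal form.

pair(pair(b, b), pair(a, b))

1. pair(m(b, pair(f(b, a), m(a, b, pair(b, b))), pair(pair(pair(b, a), p(b)), pair(b, b))), pair(a, f(k(pair(b, pair(a, b)), p(a)), a)))  →  pair(pair(b, b), pair(a, f(k(pair(b, pair(a, b)), p(a)), a)))   [R2 at 1]
2. pair(pair(b, b), pair(a, f(k(pair(b, pair(a, b)), p(a)), a)))  →  pair(pair(b, b), pair(a, k(pair(b, pair(a, b)), p(a))))   [R1 at 2.2]
3. pair(pair(b, b), pair(a, k(pair(b, pair(a, b)), p(a))))  →  pair(pair(b, b), pair(a, b))   [R3 at 2.2]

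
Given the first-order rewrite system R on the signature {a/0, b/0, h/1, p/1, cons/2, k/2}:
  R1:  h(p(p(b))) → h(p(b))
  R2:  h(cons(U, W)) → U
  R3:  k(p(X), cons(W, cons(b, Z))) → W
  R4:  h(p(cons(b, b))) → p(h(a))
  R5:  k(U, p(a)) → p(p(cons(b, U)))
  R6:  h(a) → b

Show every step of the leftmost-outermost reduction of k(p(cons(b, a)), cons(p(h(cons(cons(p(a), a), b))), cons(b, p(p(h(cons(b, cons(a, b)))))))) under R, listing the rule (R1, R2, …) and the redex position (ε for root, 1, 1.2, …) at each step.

p(cons(p(a), a))

1. k(p(cons(b, a)), cons(p(h(cons(cons(p(a), a), b))), cons(b, p(p(h(cons(b, cons(a, b))))))))  →  p(h(cons(cons(p(a), a), b)))   [R3 at ε]
2. p(h(cons(cons(p(a), a), b)))  →  p(cons(p(a), a))   [R2 at 1]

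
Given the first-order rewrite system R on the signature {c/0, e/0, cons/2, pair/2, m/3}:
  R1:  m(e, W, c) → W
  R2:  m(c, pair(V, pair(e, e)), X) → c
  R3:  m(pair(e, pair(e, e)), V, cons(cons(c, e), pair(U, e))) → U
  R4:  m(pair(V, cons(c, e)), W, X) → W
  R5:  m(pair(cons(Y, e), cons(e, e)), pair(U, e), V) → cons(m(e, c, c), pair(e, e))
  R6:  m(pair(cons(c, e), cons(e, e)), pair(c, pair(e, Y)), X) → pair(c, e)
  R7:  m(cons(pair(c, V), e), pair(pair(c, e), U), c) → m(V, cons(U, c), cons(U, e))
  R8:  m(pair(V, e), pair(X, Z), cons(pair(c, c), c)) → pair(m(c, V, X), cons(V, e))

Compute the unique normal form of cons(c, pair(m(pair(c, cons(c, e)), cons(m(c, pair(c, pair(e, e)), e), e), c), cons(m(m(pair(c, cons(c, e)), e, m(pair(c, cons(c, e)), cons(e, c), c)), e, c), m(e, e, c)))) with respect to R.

1. cons(c, pair(m(pair(c, cons(c, e)), cons(m(c, pair(c, pair(e, e)), e), e), c), cons(m(m(pair(c, cons(c, e)), e, m(pair(c, cons(c, e)), cons(e, c), c)), e, c), m(e, e, c))))  →  cons(c, pair(cons(m(c, pair(c, pair(e, e)), e), e), cons(m(m(pair(c, cons(c, e)), e, m(pair(c, cons(c, e)), cons(e, c), c)), e, c), m(e, e, c))))   [R4 at 2.1]
2. cons(c, pair(cons(m(c, pair(c, pair(e, e)), e), e), cons(m(m(pair(c, cons(c, e)), e, m(pair(c, cons(c, e)), cons(e, c), c)), e, c), m(e, e, c))))  →  cons(c, pair(cons(c, e), cons(m(m(pair(c, cons(c, e)), e, m(pair(c, cons(c, e)), cons(e, c), c)), e, c), m(e, e, c))))   [R2 at 2.1.1]
3. cons(c, pair(cons(c, e), cons(m(m(pair(c, cons(c, e)), e, m(pair(c, cons(c, e)), cons(e, c), c)), e, c), m(e, e, c))))  →  cons(c, pair(cons(c, e), cons(m(e, e, c), m(e, e, c))))   [R4 at 2.2.1.1]
4. cons(c, pair(cons(c, e), cons(m(e, e, c), m(e, e, c))))  →  cons(c, pair(cons(c, e), cons(e, m(e, e, c))))   [R1 at 2.2.1]
5. cons(c, pair(cons(c, e), cons(e, m(e, e, c))))  →  cons(c, pair(cons(c, e), cons(e, e)))   [R1 at 2.2.2]

cons(c, pair(cons(c, e), cons(e, e)))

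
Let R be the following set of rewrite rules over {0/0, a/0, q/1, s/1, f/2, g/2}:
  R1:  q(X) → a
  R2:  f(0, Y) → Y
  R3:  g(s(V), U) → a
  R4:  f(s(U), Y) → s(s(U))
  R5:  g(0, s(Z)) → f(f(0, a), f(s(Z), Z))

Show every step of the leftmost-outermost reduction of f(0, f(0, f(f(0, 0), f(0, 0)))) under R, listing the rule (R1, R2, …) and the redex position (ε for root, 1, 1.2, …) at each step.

0

1. f(0, f(0, f(f(0, 0), f(0, 0))))  →  f(0, f(f(0, 0), f(0, 0)))   [R2 at ε]
2. f(0, f(f(0, 0), f(0, 0)))  →  f(f(0, 0), f(0, 0))   [R2 at ε]
3. f(f(0, 0), f(0, 0))  →  f(0, f(0, 0))   [R2 at 1]
4. f(0, f(0, 0))  →  f(0, 0)   [R2 at ε]
5. f(0, 0)  →  0   [R2 at ε]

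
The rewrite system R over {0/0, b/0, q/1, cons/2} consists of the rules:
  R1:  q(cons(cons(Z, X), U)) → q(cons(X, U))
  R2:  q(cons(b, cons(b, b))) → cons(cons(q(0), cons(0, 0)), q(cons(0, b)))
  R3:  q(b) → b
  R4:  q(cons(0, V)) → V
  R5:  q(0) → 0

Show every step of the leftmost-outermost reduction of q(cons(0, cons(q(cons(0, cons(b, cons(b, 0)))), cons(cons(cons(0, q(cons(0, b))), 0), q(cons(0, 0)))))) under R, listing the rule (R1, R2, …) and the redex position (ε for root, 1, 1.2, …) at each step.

cons(cons(b, cons(b, 0)), cons(cons(cons(0, b), 0), 0))

1. q(cons(0, cons(q(cons(0, cons(b, cons(b, 0)))), cons(cons(cons(0, q(cons(0, b))), 0), q(cons(0, 0))))))  →  cons(q(cons(0, cons(b, cons(b, 0)))), cons(cons(cons(0, q(cons(0, b))), 0), q(cons(0, 0))))   [R4 at ε]
2. cons(q(cons(0, cons(b, cons(b, 0)))), cons(cons(cons(0, q(cons(0, b))), 0), q(cons(0, 0))))  →  cons(cons(b, cons(b, 0)), cons(cons(cons(0, q(cons(0, b))), 0), q(cons(0, 0))))   [R4 at 1]
3. cons(cons(b, cons(b, 0)), cons(cons(cons(0, q(cons(0, b))), 0), q(cons(0, 0))))  →  cons(cons(b, cons(b, 0)), cons(cons(cons(0, b), 0), q(cons(0, 0))))   [R4 at 2.1.1.2]
4. cons(cons(b, cons(b, 0)), cons(cons(cons(0, b), 0), q(cons(0, 0))))  →  cons(cons(b, cons(b, 0)), cons(cons(cons(0, b), 0), 0))   [R4 at 2.2]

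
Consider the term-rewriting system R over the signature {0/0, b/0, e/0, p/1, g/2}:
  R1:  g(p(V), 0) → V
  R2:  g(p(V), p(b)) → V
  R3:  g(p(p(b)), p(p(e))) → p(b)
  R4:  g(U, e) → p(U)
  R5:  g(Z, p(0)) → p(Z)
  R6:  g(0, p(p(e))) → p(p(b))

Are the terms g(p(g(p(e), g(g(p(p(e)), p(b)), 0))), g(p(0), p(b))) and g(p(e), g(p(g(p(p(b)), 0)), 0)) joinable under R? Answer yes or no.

Reduce t₁ = g(p(g(p(e), g(g(p(p(e)), p(b)), 0))), g(p(0), p(b))):
1. g(p(g(p(e), g(g(p(p(e)), p(b)), 0))), g(p(0), p(b)))  →  g(p(g(p(e), g(p(e), 0))), g(p(0), p(b)))   [R2 at 1.1.2.1]
2. g(p(g(p(e), g(p(e), 0))), g(p(0), p(b)))  →  g(p(g(p(e), e)), g(p(0), p(b)))   [R1 at 1.1.2]
3. g(p(g(p(e), e)), g(p(0), p(b)))  →  g(p(p(p(e))), g(p(0), p(b)))   [R4 at 1.1]
4. g(p(p(p(e))), g(p(0), p(b)))  →  g(p(p(p(e))), 0)   [R2 at 2]
5. g(p(p(p(e))), 0)  →  p(p(e))   [R1 at ε]

Reduce t₂ = g(p(e), g(p(g(p(p(b)), 0)), 0)):
1. g(p(e), g(p(g(p(p(b)), 0)), 0))  →  g(p(e), g(p(p(b)), 0))   [R1 at 2]
2. g(p(e), g(p(p(b)), 0))  →  g(p(e), p(b))   [R1 at 2]
3. g(p(e), p(b))  →  e   [R2 at ε]

no — NF(t₁) = p(p(e)), NF(t₂) = e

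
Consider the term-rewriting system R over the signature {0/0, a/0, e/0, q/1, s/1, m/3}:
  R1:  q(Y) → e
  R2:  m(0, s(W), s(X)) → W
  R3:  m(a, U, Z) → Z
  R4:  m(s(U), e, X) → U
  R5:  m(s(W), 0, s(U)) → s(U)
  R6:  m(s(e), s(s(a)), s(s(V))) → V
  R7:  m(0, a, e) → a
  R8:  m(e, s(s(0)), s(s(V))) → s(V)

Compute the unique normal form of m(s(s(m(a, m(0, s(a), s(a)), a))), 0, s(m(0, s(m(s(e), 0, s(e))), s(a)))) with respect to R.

1. m(s(s(m(a, m(0, s(a), s(a)), a))), 0, s(m(0, s(m(s(e), 0, s(e))), s(a))))  →  s(m(0, s(m(s(e), 0, s(e))), s(a)))   [R5 at ε]
2. s(m(0, s(m(s(e), 0, s(e))), s(a)))  →  s(m(s(e), 0, s(e)))   [R2 at 1]
3. s(m(s(e), 0, s(e)))  →  s(s(e))   [R5 at 1]

s(s(e))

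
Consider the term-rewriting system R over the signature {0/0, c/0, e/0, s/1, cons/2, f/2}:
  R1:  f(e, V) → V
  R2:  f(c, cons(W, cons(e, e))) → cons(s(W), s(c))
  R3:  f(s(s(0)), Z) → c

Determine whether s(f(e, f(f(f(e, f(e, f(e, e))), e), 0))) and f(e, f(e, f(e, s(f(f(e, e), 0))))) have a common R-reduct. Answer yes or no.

Reduce t₁ = s(f(e, f(f(f(e, f(e, f(e, e))), e), 0))):
1. s(f(e, f(f(f(e, f(e, f(e, e))), e), 0)))  →  s(f(f(f(e, f(e, f(e, e))), e), 0))   [R1 at 1]
2. s(f(f(f(e, f(e, f(e, e))), e), 0))  →  s(f(f(f(e, f(e, e)), e), 0))   [R1 at 1.1.1]
3. s(f(f(f(e, f(e, e)), e), 0))  →  s(f(f(f(e, e), e), 0))   [R1 at 1.1.1]
4. s(f(f(f(e, e), e), 0))  →  s(f(f(e, e), 0))   [R1 at 1.1.1]
5. s(f(f(e, e), 0))  →  s(f(e, 0))   [R1 at 1.1]
6. s(f(e, 0))  →  s(0)   [R1 at 1]

Reduce t₂ = f(e, f(e, f(e, s(f(f(e, e), 0))))):
1. f(e, f(e, f(e, s(f(f(e, e), 0)))))  →  f(e, f(e, s(f(f(e, e), 0))))   [R1 at ε]
2. f(e, f(e, s(f(f(e, e), 0))))  →  f(e, s(f(f(e, e), 0)))   [R1 at ε]
3. f(e, s(f(f(e, e), 0)))  →  s(f(f(e, e), 0))   [R1 at ε]
4. s(f(f(e, e), 0))  →  s(f(e, 0))   [R1 at 1.1]
5. s(f(e, 0))  →  s(0)   [R1 at 1]

yes — NF(t₁) = s(0), NF(t₂) = s(0)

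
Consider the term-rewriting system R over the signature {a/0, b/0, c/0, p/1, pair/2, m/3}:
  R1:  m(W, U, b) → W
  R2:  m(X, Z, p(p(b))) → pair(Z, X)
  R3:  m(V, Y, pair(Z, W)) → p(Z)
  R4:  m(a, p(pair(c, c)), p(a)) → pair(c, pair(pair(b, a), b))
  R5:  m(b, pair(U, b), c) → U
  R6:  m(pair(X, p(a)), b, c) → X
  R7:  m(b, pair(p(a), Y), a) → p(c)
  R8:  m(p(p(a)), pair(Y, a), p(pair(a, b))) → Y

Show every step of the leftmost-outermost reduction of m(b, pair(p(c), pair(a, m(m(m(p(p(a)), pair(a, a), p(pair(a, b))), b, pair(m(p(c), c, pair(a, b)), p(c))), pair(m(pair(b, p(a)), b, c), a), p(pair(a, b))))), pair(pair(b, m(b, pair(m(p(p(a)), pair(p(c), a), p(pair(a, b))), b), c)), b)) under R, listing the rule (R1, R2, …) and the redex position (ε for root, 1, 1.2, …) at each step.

p(pair(b, p(c)))

1. m(b, pair(p(c), pair(a, m(m(m(p(p(a)), pair(a, a), p(pair(a, b))), b, pair(m(p(c), c, pair(a, b)), p(c))), pair(m(pair(b, p(a)), b, c), a), p(pair(a, b))))), pair(pair(b, m(b, pair(m(p(p(a)), pair(p(c), a), p(pair(a, b))), b), c)), b))  →  p(pair(b, m(b, pair(m(p(p(a)), pair(p(c), a), p(pair(a, b))), b), c)))   [R3 at ε]
2. p(pair(b, m(b, pair(m(p(p(a)), pair(p(c), a), p(pair(a, b))), b), c)))  →  p(pair(b, m(p(p(a)), pair(p(c), a), p(pair(a, b)))))   [R5 at 1.2]
3. p(pair(b, m(p(p(a)), pair(p(c), a), p(pair(a, b)))))  →  p(pair(b, p(c)))   [R8 at 1.2]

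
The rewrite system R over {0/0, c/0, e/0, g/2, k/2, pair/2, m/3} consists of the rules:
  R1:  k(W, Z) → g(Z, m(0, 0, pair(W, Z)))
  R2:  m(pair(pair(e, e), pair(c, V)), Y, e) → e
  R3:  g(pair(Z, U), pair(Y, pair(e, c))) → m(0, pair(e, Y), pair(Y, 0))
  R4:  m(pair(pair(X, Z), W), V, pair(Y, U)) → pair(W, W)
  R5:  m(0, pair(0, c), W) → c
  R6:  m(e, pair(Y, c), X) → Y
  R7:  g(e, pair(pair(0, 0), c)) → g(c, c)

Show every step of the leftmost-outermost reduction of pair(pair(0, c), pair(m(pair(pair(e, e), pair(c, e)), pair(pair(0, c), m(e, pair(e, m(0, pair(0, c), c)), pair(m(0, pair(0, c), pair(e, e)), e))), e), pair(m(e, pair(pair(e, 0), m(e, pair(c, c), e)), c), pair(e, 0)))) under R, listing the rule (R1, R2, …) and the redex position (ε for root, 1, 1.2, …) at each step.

1. pair(pair(0, c), pair(m(pair(pair(e, e), pair(c, e)), pair(pair(0, c), m(e, pair(e, m(0, pair(0, c), c)), pair(m(0, pair(0, c), pair(e, e)), e))), e), pair(m(e, pair(pair(e, 0), m(e, pair(c, c), e)), c), pair(e, 0))))  →  pair(pair(0, c), pair(e, pair(m(e, pair(pair(e, 0), m(e, pair(c, c), e)), c), pair(e, 0))))   [R2 at 2.1]
2. pair(pair(0, c), pair(e, pair(m(e, pair(pair(e, 0), m(e, pair(c, c), e)), c), pair(e, 0))))  →  pair(pair(0, c), pair(e, pair(m(e, pair(pair(e, 0), c), c), pair(e, 0))))   [R6 at 2.2.1.2.2]
3. pair(pair(0, c), pair(e, pair(m(e, pair(pair(e, 0), c), c), pair(e, 0))))  →  pair(pair(0, c), pair(e, pair(pair(e, 0), pair(e, 0))))   [R6 at 2.2.1]

pair(pair(0, c), pair(e, pair(pair(e, 0), pair(e, 0))))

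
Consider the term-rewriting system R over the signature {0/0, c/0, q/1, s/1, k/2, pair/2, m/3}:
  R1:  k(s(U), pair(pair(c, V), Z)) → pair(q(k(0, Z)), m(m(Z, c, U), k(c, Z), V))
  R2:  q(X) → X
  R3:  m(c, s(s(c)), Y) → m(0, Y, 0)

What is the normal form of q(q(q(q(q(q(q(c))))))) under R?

c

1. q(q(q(q(q(q(q(c)))))))  →  q(q(q(q(q(q(c))))))   [R2 at ε]
2. q(q(q(q(q(q(c))))))  →  q(q(q(q(q(c)))))   [R2 at ε]
3. q(q(q(q(q(c)))))  →  q(q(q(q(c))))   [R2 at ε]
4. q(q(q(q(c))))  →  q(q(q(c)))   [R2 at ε]
5. q(q(q(c)))  →  q(q(c))   [R2 at ε]
6. q(q(c))  →  q(c)   [R2 at ε]
7. q(c)  →  c   [R2 at ε]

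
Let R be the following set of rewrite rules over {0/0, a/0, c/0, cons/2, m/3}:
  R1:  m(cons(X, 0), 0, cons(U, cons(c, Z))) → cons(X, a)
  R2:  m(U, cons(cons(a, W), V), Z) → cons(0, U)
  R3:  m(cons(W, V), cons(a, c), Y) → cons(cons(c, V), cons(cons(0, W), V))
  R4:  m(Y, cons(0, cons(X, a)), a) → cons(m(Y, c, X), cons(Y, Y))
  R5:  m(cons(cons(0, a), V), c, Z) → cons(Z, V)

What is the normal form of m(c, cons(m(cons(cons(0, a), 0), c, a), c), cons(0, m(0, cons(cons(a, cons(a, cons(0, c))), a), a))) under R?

cons(0, c)

1. m(c, cons(m(cons(cons(0, a), 0), c, a), c), cons(0, m(0, cons(cons(a, cons(a, cons(0, c))), a), a)))  →  m(c, cons(cons(a, 0), c), cons(0, m(0, cons(cons(a, cons(a, cons(0, c))), a), a)))   [R5 at 2.1]
2. m(c, cons(cons(a, 0), c), cons(0, m(0, cons(cons(a, cons(a, cons(0, c))), a), a)))  →  cons(0, c)   [R2 at ε]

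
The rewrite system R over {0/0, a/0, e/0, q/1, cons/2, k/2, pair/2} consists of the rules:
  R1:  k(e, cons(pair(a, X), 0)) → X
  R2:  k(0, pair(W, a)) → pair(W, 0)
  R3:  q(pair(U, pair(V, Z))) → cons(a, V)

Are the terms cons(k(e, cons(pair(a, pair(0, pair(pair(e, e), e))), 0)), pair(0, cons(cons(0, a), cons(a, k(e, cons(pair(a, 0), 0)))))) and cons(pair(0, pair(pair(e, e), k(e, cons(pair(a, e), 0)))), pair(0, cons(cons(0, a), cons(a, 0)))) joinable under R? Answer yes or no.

yes — NF(t₁) = cons(pair(0, pair(pair(e, e), e)), pair(0, cons(cons(0, a), cons(a, 0)))), NF(t₂) = cons(pair(0, pair(pair(e, e), e)), pair(0, cons(cons(0, a), cons(a, 0))))

Reduce t₁ = cons(k(e, cons(pair(a, pair(0, pair(pair(e, e), e))), 0)), pair(0, cons(cons(0, a), cons(a, k(e, cons(pair(a, 0), 0)))))):
1. cons(k(e, cons(pair(a, pair(0, pair(pair(e, e), e))), 0)), pair(0, cons(cons(0, a), cons(a, k(e, cons(pair(a, 0), 0))))))  →  cons(pair(0, pair(pair(e, e), e)), pair(0, cons(cons(0, a), cons(a, k(e, cons(pair(a, 0), 0))))))   [R1 at 1]
2. cons(pair(0, pair(pair(e, e), e)), pair(0, cons(cons(0, a), cons(a, k(e, cons(pair(a, 0), 0))))))  →  cons(pair(0, pair(pair(e, e), e)), pair(0, cons(cons(0, a), cons(a, 0))))   [R1 at 2.2.2.2]

Reduce t₂ = cons(pair(0, pair(pair(e, e), k(e, cons(pair(a, e), 0)))), pair(0, cons(cons(0, a), cons(a, 0)))):
1. cons(pair(0, pair(pair(e, e), k(e, cons(pair(a, e), 0)))), pair(0, cons(cons(0, a), cons(a, 0))))  →  cons(pair(0, pair(pair(e, e), e)), pair(0, cons(cons(0, a), cons(a, 0))))   [R1 at 1.2.2]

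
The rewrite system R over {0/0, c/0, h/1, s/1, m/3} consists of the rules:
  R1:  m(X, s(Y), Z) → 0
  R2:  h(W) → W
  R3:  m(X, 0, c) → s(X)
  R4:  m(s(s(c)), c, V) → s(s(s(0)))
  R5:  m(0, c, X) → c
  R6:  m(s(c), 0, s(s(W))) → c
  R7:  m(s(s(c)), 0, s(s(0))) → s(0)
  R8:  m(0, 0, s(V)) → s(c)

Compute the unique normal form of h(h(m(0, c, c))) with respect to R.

1. h(h(m(0, c, c)))  →  h(m(0, c, c))   [R2 at ε]
2. h(m(0, c, c))  →  m(0, c, c)   [R2 at ε]
3. m(0, c, c)  →  c   [R5 at ε]

c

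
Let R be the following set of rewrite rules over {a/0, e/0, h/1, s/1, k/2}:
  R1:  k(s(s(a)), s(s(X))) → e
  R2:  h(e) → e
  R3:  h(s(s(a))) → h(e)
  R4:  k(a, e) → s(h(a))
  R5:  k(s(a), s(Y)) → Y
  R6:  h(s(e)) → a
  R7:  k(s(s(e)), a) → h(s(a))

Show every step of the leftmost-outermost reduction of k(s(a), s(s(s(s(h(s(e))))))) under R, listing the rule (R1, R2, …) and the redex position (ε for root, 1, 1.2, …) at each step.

s(s(s(a)))

1. k(s(a), s(s(s(s(h(s(e)))))))  →  s(s(s(h(s(e)))))   [R5 at ε]
2. s(s(s(h(s(e)))))  →  s(s(s(a)))   [R6 at 1.1.1]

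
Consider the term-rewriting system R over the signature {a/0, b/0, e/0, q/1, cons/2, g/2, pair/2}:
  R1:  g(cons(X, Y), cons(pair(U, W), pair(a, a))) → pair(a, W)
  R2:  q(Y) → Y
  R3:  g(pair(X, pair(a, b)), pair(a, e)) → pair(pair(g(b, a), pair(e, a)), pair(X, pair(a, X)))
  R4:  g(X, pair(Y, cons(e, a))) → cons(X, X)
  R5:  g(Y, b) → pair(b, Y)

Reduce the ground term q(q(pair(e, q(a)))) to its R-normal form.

pair(e, a)

1. q(q(pair(e, q(a))))  →  q(pair(e, q(a)))   [R2 at ε]
2. q(pair(e, q(a)))  →  pair(e, q(a))   [R2 at ε]
3. pair(e, q(a))  →  pair(e, a)   [R2 at 2]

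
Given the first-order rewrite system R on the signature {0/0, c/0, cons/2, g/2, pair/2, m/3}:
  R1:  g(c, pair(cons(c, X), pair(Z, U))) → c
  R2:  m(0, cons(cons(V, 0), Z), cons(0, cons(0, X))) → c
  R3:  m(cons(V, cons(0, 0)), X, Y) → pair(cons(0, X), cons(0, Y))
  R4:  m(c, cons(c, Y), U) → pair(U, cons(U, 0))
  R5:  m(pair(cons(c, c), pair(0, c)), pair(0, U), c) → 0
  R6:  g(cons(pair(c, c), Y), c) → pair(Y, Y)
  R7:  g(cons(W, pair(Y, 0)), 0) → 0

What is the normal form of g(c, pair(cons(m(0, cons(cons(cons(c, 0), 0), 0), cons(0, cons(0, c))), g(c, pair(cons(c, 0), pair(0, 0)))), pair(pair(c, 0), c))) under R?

c

1. g(c, pair(cons(m(0, cons(cons(cons(c, 0), 0), 0), cons(0, cons(0, c))), g(c, pair(cons(c, 0), pair(0, 0)))), pair(pair(c, 0), c)))  →  g(c, pair(cons(c, g(c, pair(cons(c, 0), pair(0, 0)))), pair(pair(c, 0), c)))   [R2 at 2.1.1]
2. g(c, pair(cons(c, g(c, pair(cons(c, 0), pair(0, 0)))), pair(pair(c, 0), c)))  →  c   [R1 at ε]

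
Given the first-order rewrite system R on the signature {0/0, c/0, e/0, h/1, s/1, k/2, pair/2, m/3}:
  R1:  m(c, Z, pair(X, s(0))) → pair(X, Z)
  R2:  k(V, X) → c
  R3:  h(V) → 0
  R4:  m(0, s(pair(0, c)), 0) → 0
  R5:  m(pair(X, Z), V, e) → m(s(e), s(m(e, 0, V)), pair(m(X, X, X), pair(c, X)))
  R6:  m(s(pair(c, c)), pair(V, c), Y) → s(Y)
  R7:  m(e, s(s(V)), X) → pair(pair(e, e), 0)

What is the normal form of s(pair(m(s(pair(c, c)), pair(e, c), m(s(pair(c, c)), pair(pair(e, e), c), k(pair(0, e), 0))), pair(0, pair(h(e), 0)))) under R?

1. s(pair(m(s(pair(c, c)), pair(e, c), m(s(pair(c, c)), pair(pair(e, e), c), k(pair(0, e), 0))), pair(0, pair(h(e), 0))))  →  s(pair(s(m(s(pair(c, c)), pair(pair(e, e), c), k(pair(0, e), 0))), pair(0, pair(h(e), 0))))   [R6 at 1.1]
2. s(pair(s(m(s(pair(c, c)), pair(pair(e, e), c), k(pair(0, e), 0))), pair(0, pair(h(e), 0))))  →  s(pair(s(s(k(pair(0, e), 0))), pair(0, pair(h(e), 0))))   [R6 at 1.1.1]
3. s(pair(s(s(k(pair(0, e), 0))), pair(0, pair(h(e), 0))))  →  s(pair(s(s(c)), pair(0, pair(h(e), 0))))   [R2 at 1.1.1.1]
4. s(pair(s(s(c)), pair(0, pair(h(e), 0))))  →  s(pair(s(s(c)), pair(0, pair(0, 0))))   [R3 at 1.2.2.1]

s(pair(s(s(c)), pair(0, pair(0, 0))))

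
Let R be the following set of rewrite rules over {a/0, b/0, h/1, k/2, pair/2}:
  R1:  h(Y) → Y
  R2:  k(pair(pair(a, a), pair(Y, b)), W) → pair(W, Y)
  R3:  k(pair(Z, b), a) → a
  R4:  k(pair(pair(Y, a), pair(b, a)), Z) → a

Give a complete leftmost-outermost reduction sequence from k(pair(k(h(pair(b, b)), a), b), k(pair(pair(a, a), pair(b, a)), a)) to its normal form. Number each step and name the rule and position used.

1. k(pair(k(h(pair(b, b)), a), b), k(pair(pair(a, a), pair(b, a)), a))  →  k(pair(k(pair(b, b), a), b), k(pair(pair(a, a), pair(b, a)), a))   [R1 at 1.1.1]
2. k(pair(k(pair(b, b), a), b), k(pair(pair(a, a), pair(b, a)), a))  →  k(pair(a, b), k(pair(pair(a, a), pair(b, a)), a))   [R3 at 1.1]
3. k(pair(a, b), k(pair(pair(a, a), pair(b, a)), a))  →  k(pair(a, b), a)   [R4 at 2]
4. k(pair(a, b), a)  →  a   [R3 at ε]

a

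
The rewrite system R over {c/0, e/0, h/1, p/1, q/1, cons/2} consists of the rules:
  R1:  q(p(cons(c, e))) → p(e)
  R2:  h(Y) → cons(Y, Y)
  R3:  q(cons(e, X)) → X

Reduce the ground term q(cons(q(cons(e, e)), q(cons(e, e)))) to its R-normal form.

1. q(cons(q(cons(e, e)), q(cons(e, e))))  →  q(cons(e, q(cons(e, e))))   [R3 at 1.1]
2. q(cons(e, q(cons(e, e))))  →  q(cons(e, e))   [R3 at ε]
3. q(cons(e, e))  →  e   [R3 at ε]

e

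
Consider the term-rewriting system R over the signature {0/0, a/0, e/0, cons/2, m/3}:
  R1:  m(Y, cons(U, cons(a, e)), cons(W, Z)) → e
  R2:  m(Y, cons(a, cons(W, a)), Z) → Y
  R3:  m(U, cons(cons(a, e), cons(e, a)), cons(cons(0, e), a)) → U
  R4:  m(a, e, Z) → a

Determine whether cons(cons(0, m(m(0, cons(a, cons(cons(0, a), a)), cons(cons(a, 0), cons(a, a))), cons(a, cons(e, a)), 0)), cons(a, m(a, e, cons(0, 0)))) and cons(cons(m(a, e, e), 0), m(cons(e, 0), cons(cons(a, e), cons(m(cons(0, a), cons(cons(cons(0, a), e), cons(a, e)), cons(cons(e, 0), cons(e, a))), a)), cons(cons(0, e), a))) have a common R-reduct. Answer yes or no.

no — NF(t₁) = cons(cons(0, 0), cons(a, a)), NF(t₂) = cons(cons(a, 0), cons(e, 0))

Reduce t₁ = cons(cons(0, m(m(0, cons(a, cons(cons(0, a), a)), cons(cons(a, 0), cons(a, a))), cons(a, cons(e, a)), 0)), cons(a, m(a, e, cons(0, 0)))):
1. cons(cons(0, m(m(0, cons(a, cons(cons(0, a), a)), cons(cons(a, 0), cons(a, a))), cons(a, cons(e, a)), 0)), cons(a, m(a, e, cons(0, 0))))  →  cons(cons(0, m(0, cons(a, cons(cons(0, a), a)), cons(cons(a, 0), cons(a, a)))), cons(a, m(a, e, cons(0, 0))))   [R2 at 1.2]
2. cons(cons(0, m(0, cons(a, cons(cons(0, a), a)), cons(cons(a, 0), cons(a, a)))), cons(a, m(a, e, cons(0, 0))))  →  cons(cons(0, 0), cons(a, m(a, e, cons(0, 0))))   [R2 at 1.2]
3. cons(cons(0, 0), cons(a, m(a, e, cons(0, 0))))  →  cons(cons(0, 0), cons(a, a))   [R4 at 2.2]

Reduce t₂ = cons(cons(m(a, e, e), 0), m(cons(e, 0), cons(cons(a, e), cons(m(cons(0, a), cons(cons(cons(0, a), e), cons(a, e)), cons(cons(e, 0), cons(e, a))), a)), cons(cons(0, e), a))):
1. cons(cons(m(a, e, e), 0), m(cons(e, 0), cons(cons(a, e), cons(m(cons(0, a), cons(cons(cons(0, a), e), cons(a, e)), cons(cons(e, 0), cons(e, a))), a)), cons(cons(0, e), a)))  →  cons(cons(a, 0), m(cons(e, 0), cons(cons(a, e), cons(m(cons(0, a), cons(cons(cons(0, a), e), cons(a, e)), cons(cons(e, 0), cons(e, a))), a)), cons(cons(0, e), a)))   [R4 at 1.1]
2. cons(cons(a, 0), m(cons(e, 0), cons(cons(a, e), cons(m(cons(0, a), cons(cons(cons(0, a), e), cons(a, e)), cons(cons(e, 0), cons(e, a))), a)), cons(cons(0, e), a)))  →  cons(cons(a, 0), m(cons(e, 0), cons(cons(a, e), cons(e, a)), cons(cons(0, e), a)))   [R1 at 2.2.2.1]
3. cons(cons(a, 0), m(cons(e, 0), cons(cons(a, e), cons(e, a)), cons(cons(0, e), a)))  →  cons(cons(a, 0), cons(e, 0))   [R3 at 2]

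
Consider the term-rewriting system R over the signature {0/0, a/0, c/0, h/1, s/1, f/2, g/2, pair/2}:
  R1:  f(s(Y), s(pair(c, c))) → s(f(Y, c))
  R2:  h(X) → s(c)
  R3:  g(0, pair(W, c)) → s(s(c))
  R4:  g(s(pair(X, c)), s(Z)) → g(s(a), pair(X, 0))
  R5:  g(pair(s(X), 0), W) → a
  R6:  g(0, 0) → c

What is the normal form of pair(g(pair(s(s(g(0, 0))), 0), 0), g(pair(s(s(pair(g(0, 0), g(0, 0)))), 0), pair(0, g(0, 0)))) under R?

pair(a, a)

1. pair(g(pair(s(s(g(0, 0))), 0), 0), g(pair(s(s(pair(g(0, 0), g(0, 0)))), 0), pair(0, g(0, 0))))  →  pair(a, g(pair(s(s(pair(g(0, 0), g(0, 0)))), 0), pair(0, g(0, 0))))   [R5 at 1]
2. pair(a, g(pair(s(s(pair(g(0, 0), g(0, 0)))), 0), pair(0, g(0, 0))))  →  pair(a, a)   [R5 at 2]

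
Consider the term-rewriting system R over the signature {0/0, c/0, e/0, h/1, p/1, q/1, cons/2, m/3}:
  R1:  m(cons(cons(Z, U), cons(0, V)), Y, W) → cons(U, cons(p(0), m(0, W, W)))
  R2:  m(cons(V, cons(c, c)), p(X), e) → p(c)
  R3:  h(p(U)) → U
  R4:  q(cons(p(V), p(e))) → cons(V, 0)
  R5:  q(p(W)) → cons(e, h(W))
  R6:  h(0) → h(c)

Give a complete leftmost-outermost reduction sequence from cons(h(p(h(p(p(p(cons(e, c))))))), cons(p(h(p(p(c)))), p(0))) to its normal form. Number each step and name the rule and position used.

1. cons(h(p(h(p(p(p(cons(e, c))))))), cons(p(h(p(p(c)))), p(0)))  →  cons(h(p(p(p(cons(e, c))))), cons(p(h(p(p(c)))), p(0)))   [R3 at 1]
2. cons(h(p(p(p(cons(e, c))))), cons(p(h(p(p(c)))), p(0)))  →  cons(p(p(cons(e, c))), cons(p(h(p(p(c)))), p(0)))   [R3 at 1]
3. cons(p(p(cons(e, c))), cons(p(h(p(p(c)))), p(0)))  →  cons(p(p(cons(e, c))), cons(p(p(c)), p(0)))   [R3 at 2.1.1]

cons(p(p(cons(e, c))), cons(p(p(c)), p(0)))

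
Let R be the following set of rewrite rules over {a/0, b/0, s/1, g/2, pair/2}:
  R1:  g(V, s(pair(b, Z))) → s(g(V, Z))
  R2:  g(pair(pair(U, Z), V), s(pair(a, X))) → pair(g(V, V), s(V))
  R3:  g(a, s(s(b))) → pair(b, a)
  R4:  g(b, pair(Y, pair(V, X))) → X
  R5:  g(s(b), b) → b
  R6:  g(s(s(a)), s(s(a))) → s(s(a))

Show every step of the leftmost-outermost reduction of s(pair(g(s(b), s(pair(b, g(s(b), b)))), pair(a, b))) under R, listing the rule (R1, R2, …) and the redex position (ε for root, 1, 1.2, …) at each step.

s(pair(s(b), pair(a, b)))

1. s(pair(g(s(b), s(pair(b, g(s(b), b)))), pair(a, b)))  →  s(pair(s(g(s(b), g(s(b), b))), pair(a, b)))   [R1 at 1.1]
2. s(pair(s(g(s(b), g(s(b), b))), pair(a, b)))  →  s(pair(s(g(s(b), b)), pair(a, b)))   [R5 at 1.1.1.2]
3. s(pair(s(g(s(b), b)), pair(a, b)))  →  s(pair(s(b), pair(a, b)))   [R5 at 1.1.1]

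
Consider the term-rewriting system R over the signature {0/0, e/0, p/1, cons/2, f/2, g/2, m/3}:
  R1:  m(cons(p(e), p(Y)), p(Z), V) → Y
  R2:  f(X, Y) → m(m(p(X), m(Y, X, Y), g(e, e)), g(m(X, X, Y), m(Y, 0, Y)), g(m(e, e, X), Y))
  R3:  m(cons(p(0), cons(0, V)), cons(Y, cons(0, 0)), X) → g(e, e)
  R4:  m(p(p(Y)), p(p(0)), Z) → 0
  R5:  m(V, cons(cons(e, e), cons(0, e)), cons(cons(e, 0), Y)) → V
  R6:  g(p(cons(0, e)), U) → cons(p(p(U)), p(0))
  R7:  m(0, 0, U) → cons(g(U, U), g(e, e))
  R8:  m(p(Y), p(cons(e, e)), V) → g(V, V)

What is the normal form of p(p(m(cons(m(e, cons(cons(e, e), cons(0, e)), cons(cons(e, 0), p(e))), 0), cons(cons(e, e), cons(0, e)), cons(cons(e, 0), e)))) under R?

p(p(cons(e, 0)))

1. p(p(m(cons(m(e, cons(cons(e, e), cons(0, e)), cons(cons(e, 0), p(e))), 0), cons(cons(e, e), cons(0, e)), cons(cons(e, 0), e))))  →  p(p(cons(m(e, cons(cons(e, e), cons(0, e)), cons(cons(e, 0), p(e))), 0)))   [R5 at 1.1]
2. p(p(cons(m(e, cons(cons(e, e), cons(0, e)), cons(cons(e, 0), p(e))), 0)))  →  p(p(cons(e, 0)))   [R5 at 1.1.1]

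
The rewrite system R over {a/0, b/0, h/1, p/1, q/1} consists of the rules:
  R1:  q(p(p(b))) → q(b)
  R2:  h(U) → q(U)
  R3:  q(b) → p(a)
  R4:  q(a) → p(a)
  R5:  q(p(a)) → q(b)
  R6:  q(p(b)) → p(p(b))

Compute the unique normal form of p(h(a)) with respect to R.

p(p(a))

1. p(h(a))  →  p(q(a))   [R2 at 1]
2. p(q(a))  →  p(p(a))   [R4 at 1]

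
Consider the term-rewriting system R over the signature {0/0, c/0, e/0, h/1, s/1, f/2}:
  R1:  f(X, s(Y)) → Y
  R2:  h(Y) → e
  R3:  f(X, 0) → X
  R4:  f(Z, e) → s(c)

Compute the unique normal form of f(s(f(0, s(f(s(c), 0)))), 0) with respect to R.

1. f(s(f(0, s(f(s(c), 0)))), 0)  →  s(f(0, s(f(s(c), 0))))   [R3 at ε]
2. s(f(0, s(f(s(c), 0))))  →  s(f(s(c), 0))   [R1 at 1]
3. s(f(s(c), 0))  →  s(s(c))   [R3 at 1]

s(s(c))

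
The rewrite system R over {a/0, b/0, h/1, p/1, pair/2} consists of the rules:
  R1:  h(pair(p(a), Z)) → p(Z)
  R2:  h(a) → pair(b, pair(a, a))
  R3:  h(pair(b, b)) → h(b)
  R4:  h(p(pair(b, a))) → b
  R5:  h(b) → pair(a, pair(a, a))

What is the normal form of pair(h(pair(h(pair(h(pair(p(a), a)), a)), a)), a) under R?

1. pair(h(pair(h(pair(h(pair(p(a), a)), a)), a)), a)  →  pair(h(pair(h(pair(p(a), a)), a)), a)   [R1 at 1.1.1.1.1]
2. pair(h(pair(h(pair(p(a), a)), a)), a)  →  pair(h(pair(p(a), a)), a)   [R1 at 1.1.1]
3. pair(h(pair(p(a), a)), a)  →  pair(p(a), a)   [R1 at 1]

pair(p(a), a)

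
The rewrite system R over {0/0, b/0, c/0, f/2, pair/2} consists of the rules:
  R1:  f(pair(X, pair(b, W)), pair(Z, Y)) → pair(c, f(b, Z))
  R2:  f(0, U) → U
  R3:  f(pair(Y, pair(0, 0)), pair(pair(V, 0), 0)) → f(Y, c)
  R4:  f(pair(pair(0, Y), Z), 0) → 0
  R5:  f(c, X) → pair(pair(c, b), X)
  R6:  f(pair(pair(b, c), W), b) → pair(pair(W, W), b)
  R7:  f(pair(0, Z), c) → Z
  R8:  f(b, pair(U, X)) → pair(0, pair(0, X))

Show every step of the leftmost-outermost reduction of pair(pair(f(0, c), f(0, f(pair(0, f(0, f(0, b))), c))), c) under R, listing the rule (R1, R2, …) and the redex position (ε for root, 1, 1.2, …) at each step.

pair(pair(c, b), c)

1. pair(pair(f(0, c), f(0, f(pair(0, f(0, f(0, b))), c))), c)  →  pair(pair(c, f(0, f(pair(0, f(0, f(0, b))), c))), c)   [R2 at 1.1]
2. pair(pair(c, f(0, f(pair(0, f(0, f(0, b))), c))), c)  →  pair(pair(c, f(pair(0, f(0, f(0, b))), c)), c)   [R2 at 1.2]
3. pair(pair(c, f(pair(0, f(0, f(0, b))), c)), c)  →  pair(pair(c, f(0, f(0, b))), c)   [R7 at 1.2]
4. pair(pair(c, f(0, f(0, b))), c)  →  pair(pair(c, f(0, b)), c)   [R2 at 1.2]
5. pair(pair(c, f(0, b)), c)  →  pair(pair(c, b), c)   [R2 at 1.2]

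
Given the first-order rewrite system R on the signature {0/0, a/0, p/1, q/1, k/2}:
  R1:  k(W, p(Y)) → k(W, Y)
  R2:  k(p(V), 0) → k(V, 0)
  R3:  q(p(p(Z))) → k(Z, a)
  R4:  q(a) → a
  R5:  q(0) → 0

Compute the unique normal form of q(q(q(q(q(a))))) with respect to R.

1. q(q(q(q(q(a)))))  →  q(q(q(q(a))))   [R4 at 1.1.1.1]
2. q(q(q(q(a))))  →  q(q(q(a)))   [R4 at 1.1.1]
3. q(q(q(a)))  →  q(q(a))   [R4 at 1.1]
4. q(q(a))  →  q(a)   [R4 at 1]
5. q(a)  →  a   [R4 at ε]

a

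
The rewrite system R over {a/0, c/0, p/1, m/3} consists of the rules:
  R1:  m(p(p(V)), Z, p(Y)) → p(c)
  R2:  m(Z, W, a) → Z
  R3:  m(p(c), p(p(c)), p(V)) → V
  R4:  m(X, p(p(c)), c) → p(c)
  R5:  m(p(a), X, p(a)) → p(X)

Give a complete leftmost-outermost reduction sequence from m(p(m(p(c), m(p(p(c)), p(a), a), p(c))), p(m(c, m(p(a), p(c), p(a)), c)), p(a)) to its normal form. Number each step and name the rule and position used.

1. m(p(m(p(c), m(p(p(c)), p(a), a), p(c))), p(m(c, m(p(a), p(c), p(a)), c)), p(a))  →  m(p(m(p(c), p(p(c)), p(c))), p(m(c, m(p(a), p(c), p(a)), c)), p(a))   [R2 at 1.1.2]
2. m(p(m(p(c), p(p(c)), p(c))), p(m(c, m(p(a), p(c), p(a)), c)), p(a))  →  m(p(c), p(m(c, m(p(a), p(c), p(a)), c)), p(a))   [R3 at 1.1]
3. m(p(c), p(m(c, m(p(a), p(c), p(a)), c)), p(a))  →  m(p(c), p(m(c, p(p(c)), c)), p(a))   [R5 at 2.1.2]
4. m(p(c), p(m(c, p(p(c)), c)), p(a))  →  m(p(c), p(p(c)), p(a))   [R4 at 2.1]
5. m(p(c), p(p(c)), p(a))  →  a   [R3 at ε]

a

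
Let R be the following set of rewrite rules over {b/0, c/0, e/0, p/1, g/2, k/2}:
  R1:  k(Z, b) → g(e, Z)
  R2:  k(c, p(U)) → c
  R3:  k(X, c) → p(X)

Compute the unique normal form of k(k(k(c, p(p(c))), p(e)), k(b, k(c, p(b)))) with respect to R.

c

1. k(k(k(c, p(p(c))), p(e)), k(b, k(c, p(b))))  →  k(k(c, p(e)), k(b, k(c, p(b))))   [R2 at 1.1]
2. k(k(c, p(e)), k(b, k(c, p(b))))  →  k(c, k(b, k(c, p(b))))   [R2 at 1]
3. k(c, k(b, k(c, p(b))))  →  k(c, k(b, c))   [R2 at 2.2]
4. k(c, k(b, c))  →  k(c, p(b))   [R3 at 2]
5. k(c, p(b))  →  c   [R2 at ε]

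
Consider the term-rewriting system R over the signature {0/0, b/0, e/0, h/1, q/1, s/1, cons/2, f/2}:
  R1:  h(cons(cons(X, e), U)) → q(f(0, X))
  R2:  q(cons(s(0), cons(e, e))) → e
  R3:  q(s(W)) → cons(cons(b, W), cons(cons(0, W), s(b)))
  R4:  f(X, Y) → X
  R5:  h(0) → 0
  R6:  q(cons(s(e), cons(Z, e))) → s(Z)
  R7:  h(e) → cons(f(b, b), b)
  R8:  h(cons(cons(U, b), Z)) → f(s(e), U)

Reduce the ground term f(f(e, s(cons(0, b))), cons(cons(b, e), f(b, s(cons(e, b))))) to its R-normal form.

e

1. f(f(e, s(cons(0, b))), cons(cons(b, e), f(b, s(cons(e, b)))))  →  f(e, s(cons(0, b)))   [R4 at ε]
2. f(e, s(cons(0, b)))  →  e   [R4 at ε]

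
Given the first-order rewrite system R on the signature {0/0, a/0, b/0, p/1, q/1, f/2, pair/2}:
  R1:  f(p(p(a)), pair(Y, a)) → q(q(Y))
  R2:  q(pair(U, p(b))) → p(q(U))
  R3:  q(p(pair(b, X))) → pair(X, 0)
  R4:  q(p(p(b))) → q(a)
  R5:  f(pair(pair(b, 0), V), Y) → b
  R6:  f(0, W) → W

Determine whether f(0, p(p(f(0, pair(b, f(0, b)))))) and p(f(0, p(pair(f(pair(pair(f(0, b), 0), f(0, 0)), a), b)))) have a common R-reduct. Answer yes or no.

Reduce t₁ = f(0, p(p(f(0, pair(b, f(0, b)))))):
1. f(0, p(p(f(0, pair(b, f(0, b))))))  →  p(p(f(0, pair(b, f(0, b)))))   [R6 at ε]
2. p(p(f(0, pair(b, f(0, b)))))  →  p(p(pair(b, f(0, b))))   [R6 at 1.1]
3. p(p(pair(b, f(0, b))))  →  p(p(pair(b, b)))   [R6 at 1.1.2]

Reduce t₂ = p(f(0, p(pair(f(pair(pair(f(0, b), 0), f(0, 0)), a), b)))):
1. p(f(0, p(pair(f(pair(pair(f(0, b), 0), f(0, 0)), a), b))))  →  p(p(pair(f(pair(pair(f(0, b), 0), f(0, 0)), a), b)))   [R6 at 1]
2. p(p(pair(f(pair(pair(f(0, b), 0), f(0, 0)), a), b)))  →  p(p(pair(f(pair(pair(b, 0), f(0, 0)), a), b)))   [R6 at 1.1.1.1.1.1]
3. p(p(pair(f(pair(pair(b, 0), f(0, 0)), a), b)))  →  p(p(pair(b, b)))   [R5 at 1.1.1]

yes — NF(t₁) = p(p(pair(b, b))), NF(t₂) = p(p(pair(b, b)))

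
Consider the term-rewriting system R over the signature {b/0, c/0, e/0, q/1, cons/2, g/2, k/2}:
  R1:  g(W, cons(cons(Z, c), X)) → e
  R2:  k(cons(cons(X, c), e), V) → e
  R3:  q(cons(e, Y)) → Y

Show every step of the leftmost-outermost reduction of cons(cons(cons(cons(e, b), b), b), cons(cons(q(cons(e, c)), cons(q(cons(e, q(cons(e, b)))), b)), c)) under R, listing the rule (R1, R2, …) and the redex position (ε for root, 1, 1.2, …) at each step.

cons(cons(cons(cons(e, b), b), b), cons(cons(c, cons(b, b)), c))

1. cons(cons(cons(cons(e, b), b), b), cons(cons(q(cons(e, c)), cons(q(cons(e, q(cons(e, b)))), b)), c))  →  cons(cons(cons(cons(e, b), b), b), cons(cons(c, cons(q(cons(e, q(cons(e, b)))), b)), c))   [R3 at 2.1.1]
2. cons(cons(cons(cons(e, b), b), b), cons(cons(c, cons(q(cons(e, q(cons(e, b)))), b)), c))  →  cons(cons(cons(cons(e, b), b), b), cons(cons(c, cons(q(cons(e, b)), b)), c))   [R3 at 2.1.2.1]
3. cons(cons(cons(cons(e, b), b), b), cons(cons(c, cons(q(cons(e, b)), b)), c))  →  cons(cons(cons(cons(e, b), b), b), cons(cons(c, cons(b, b)), c))   [R3 at 2.1.2.1]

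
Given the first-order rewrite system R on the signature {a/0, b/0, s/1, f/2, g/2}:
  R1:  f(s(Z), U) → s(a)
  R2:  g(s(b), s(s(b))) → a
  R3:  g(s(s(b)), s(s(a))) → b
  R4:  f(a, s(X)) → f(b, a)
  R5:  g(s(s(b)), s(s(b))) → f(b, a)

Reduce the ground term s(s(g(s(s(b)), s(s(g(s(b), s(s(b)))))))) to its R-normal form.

1. s(s(g(s(s(b)), s(s(g(s(b), s(s(b))))))))  →  s(s(g(s(s(b)), s(s(a)))))   [R2 at 1.1.2.1.1]
2. s(s(g(s(s(b)), s(s(a)))))  →  s(s(b))   [R3 at 1.1]

s(s(b))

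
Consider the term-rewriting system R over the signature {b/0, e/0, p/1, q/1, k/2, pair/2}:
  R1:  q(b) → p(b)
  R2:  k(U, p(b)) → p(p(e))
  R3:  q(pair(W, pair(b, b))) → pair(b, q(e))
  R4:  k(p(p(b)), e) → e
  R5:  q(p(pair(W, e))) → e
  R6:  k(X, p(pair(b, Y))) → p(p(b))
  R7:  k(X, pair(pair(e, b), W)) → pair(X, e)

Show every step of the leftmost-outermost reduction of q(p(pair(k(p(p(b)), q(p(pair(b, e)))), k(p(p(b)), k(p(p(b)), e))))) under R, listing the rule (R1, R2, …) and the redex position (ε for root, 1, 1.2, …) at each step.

1. q(p(pair(k(p(p(b)), q(p(pair(b, e)))), k(p(p(b)), k(p(p(b)), e)))))  →  q(p(pair(k(p(p(b)), e), k(p(p(b)), k(p(p(b)), e)))))   [R5 at 1.1.1.2]
2. q(p(pair(k(p(p(b)), e), k(p(p(b)), k(p(p(b)), e)))))  →  q(p(pair(e, k(p(p(b)), k(p(p(b)), e)))))   [R4 at 1.1.1]
3. q(p(pair(e, k(p(p(b)), k(p(p(b)), e)))))  →  q(p(pair(e, k(p(p(b)), e))))   [R4 at 1.1.2.2]
4. q(p(pair(e, k(p(p(b)), e))))  →  q(p(pair(e, e)))   [R4 at 1.1.2]
5. q(p(pair(e, e)))  →  e   [R5 at ε]

e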